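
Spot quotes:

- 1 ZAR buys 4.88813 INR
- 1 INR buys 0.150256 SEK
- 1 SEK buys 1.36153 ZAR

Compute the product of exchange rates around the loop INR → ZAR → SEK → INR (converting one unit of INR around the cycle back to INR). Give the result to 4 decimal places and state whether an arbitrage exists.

1.0000 (no arbitrage)

Around INR → ZAR → SEK → INR: 1 ÷ 4.88813 ÷ 1.36153 ÷ 0.150256 = 0.999996
Product ≈ 1 (deviation 0.000%, within rounding noise).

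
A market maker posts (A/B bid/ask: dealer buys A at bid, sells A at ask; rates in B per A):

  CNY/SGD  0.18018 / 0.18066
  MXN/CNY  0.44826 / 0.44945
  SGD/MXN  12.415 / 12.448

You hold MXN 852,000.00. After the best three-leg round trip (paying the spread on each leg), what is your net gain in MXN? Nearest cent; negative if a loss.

Best loop MXN → CNY → SGD → MXN:
MXN 852,000.00 × 0.44826 (sell MXN at bid) = CNY 381,917.52
CNY 381,917.52 × 0.18018 (sell CNY at bid) = SGD 68,813.90
SGD 68,813.90 × 12.415 (sell SGD at bid) = MXN 854,324.55

Net profit: MXN 2,324.55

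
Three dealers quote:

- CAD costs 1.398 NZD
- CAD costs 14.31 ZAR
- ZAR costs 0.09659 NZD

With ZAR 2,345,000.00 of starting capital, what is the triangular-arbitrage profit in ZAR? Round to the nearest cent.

Profitable loop is ZAR → CAD → NZD → ZAR:
ZAR 2,345,000.00 ÷ 14.31 = CAD 163,871.42
CAD 163,871.42 × 1.398 = NZD 229,092.24
NZD 229,092.24 ÷ 0.09659 = ZAR 2,371,800.84
Profit = ZAR 2,371,800.84 − ZAR 2,345,000.00

Profit: ZAR 26,800.84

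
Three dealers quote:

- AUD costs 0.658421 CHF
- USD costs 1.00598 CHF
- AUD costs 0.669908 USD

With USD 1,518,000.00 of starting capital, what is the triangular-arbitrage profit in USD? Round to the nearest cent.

Profit: USD 35,719.47

Profitable loop is USD → CHF → AUD → USD:
USD 1,518,000.00 × 1.00598 = CHF 1,527,077.64
CHF 1,527,077.64 ÷ 0.658421 = AUD 2,319,302.76
AUD 2,319,302.76 × 0.669908 = USD 1,553,719.47
Profit = USD 1,553,719.47 − USD 1,518,000.00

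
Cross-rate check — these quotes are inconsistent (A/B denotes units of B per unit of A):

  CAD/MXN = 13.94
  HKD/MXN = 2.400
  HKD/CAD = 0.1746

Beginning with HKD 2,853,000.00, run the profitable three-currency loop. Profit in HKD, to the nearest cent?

Profitable loop is HKD → CAD → MXN → HKD:
HKD 2,853,000.00 × 0.1746 = CAD 498,133.80
CAD 498,133.80 × 13.94 = MXN 6,943,985.17
MXN 6,943,985.17 ÷ 2.400 = HKD 2,893,327.15
Profit = HKD 2,893,327.15 − HKD 2,853,000.00

Profit: HKD 40,327.15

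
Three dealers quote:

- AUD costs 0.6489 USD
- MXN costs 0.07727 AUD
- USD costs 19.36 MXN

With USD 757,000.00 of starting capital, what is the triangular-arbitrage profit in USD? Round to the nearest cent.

Profitable loop is USD → AUD → MXN → USD:
USD 757,000.00 ÷ 0.6489 = AUD 1,166,589.61
AUD 1,166,589.61 ÷ 0.07727 = MXN 15,097,574.91
MXN 15,097,574.91 ÷ 19.36 = USD 779,833.41
Profit = USD 779,833.41 − USD 757,000.00

Profit: USD 22,833.41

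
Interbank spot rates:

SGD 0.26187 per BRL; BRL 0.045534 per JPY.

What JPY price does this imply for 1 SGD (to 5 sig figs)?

SGD/JPY = 83.865

1 SGD ÷ 0.26187 = 3.81869 BRL
3.81869 BRL ÷ 0.045534 = 83.8646 JPY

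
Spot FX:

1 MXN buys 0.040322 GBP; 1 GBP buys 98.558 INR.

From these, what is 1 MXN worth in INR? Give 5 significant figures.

1 MXN × 0.040322 = 0.040322 GBP
0.040322 GBP × 98.558 = 3.97406 INR

MXN/INR = 3.9741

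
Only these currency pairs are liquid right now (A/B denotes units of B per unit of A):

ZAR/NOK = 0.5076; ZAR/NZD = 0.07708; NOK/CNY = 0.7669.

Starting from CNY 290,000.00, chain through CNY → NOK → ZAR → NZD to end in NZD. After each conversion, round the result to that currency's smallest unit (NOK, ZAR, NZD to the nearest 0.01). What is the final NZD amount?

CNY 290,000.00 ÷ 0.7669 = NOK 378,145.78
NOK 378,145.78 ÷ 0.5076 = ZAR 744,968.05
ZAR 744,968.05 × 0.07708 = NZD 57,422.14

NZD 57,422.14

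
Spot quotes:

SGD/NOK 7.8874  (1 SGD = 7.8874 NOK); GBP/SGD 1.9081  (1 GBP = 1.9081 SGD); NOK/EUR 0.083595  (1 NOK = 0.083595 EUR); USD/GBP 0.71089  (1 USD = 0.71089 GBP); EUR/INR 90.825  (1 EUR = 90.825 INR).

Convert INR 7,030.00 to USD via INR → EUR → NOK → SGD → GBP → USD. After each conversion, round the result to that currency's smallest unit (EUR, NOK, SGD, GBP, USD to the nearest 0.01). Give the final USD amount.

INR 7,030.00 ÷ 90.825 = EUR 77.40
EUR 77.40 ÷ 0.083595 = NOK 925.89
NOK 925.89 ÷ 7.8874 = SGD 117.39
SGD 117.39 ÷ 1.9081 = GBP 61.52
GBP 61.52 ÷ 0.71089 = USD 86.54

USD 86.54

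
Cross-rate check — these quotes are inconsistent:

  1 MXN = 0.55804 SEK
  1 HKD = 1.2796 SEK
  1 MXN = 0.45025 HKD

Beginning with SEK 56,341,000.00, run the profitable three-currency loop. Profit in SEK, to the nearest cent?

Profit: SEK 1,827,407.47

Profitable loop is SEK → MXN → HKD → SEK:
SEK 56,341,000.00 ÷ 0.55804 = MXN 100,962,296.61
MXN 100,962,296.61 × 0.45025 = HKD 45,458,274.05
HKD 45,458,274.05 × 1.2796 = SEK 58,168,407.47
Profit = SEK 58,168,407.47 − SEK 56,341,000.00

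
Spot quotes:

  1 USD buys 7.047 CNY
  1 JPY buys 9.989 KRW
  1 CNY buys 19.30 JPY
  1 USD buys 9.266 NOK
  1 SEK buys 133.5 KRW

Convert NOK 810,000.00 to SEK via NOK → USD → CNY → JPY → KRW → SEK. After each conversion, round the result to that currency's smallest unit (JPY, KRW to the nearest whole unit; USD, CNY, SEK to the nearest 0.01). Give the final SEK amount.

SEK 889,600.58

NOK 810,000.00 ÷ 9.266 = USD 87,416.36
USD 87,416.36 × 7.047 = CNY 616,023.09
CNY 616,023.09 × 19.30 = JPY 11,889,246
JPY 11,889,246 × 9.989 = KRW 118,761,678
KRW 118,761,678 ÷ 133.5 = SEK 889,600.58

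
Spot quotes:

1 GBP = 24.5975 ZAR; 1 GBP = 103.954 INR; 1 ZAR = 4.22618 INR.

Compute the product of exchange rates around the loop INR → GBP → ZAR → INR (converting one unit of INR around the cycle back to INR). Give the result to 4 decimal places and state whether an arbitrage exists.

1.0000 (no arbitrage)

Around INR → GBP → ZAR → INR: 1 ÷ 103.954 × 24.5975 × 4.22618 = 0.999995
Product ≈ 1 (deviation 0.001%, within rounding noise).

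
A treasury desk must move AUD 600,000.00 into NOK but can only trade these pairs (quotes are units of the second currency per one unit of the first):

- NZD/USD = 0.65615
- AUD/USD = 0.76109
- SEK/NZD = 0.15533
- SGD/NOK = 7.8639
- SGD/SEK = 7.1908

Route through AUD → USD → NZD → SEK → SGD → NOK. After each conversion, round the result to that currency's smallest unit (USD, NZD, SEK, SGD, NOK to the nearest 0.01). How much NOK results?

AUD 600,000.00 × 0.76109 = USD 456,654.00
USD 456,654.00 ÷ 0.65615 = NZD 695,959.77
NZD 695,959.77 ÷ 0.15533 = SEK 4,480,523.85
SEK 4,480,523.85 ÷ 7.1908 = SGD 623,091.15
SGD 623,091.15 × 7.8639 = NOK 4,899,926.49

NOK 4,899,926.49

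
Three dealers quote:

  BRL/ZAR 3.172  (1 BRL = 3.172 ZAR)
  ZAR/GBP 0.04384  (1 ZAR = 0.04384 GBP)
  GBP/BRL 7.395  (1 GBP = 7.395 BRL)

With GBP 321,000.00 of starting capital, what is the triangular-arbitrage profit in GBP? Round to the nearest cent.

Profit: GBP 9,101.07

Profitable loop is GBP → BRL → ZAR → GBP:
GBP 321,000.00 × 7.395 = BRL 2,373,795.00
BRL 2,373,795.00 × 3.172 = ZAR 7,529,677.74
ZAR 7,529,677.74 × 0.04384 = GBP 330,101.07
Profit = GBP 330,101.07 − GBP 321,000.00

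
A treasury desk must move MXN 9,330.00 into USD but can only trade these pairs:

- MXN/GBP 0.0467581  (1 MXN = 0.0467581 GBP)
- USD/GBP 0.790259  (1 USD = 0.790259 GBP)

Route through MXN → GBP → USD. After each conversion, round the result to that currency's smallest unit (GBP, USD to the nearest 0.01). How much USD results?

MXN 9,330.00 × 0.0467581 = GBP 436.25
GBP 436.25 ÷ 0.790259 = USD 552.03

USD 552.03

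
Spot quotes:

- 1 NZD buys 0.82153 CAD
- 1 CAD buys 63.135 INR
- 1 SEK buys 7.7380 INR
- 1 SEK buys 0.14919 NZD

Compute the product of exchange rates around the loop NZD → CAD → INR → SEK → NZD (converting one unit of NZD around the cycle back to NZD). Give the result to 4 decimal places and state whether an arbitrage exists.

1.0000 (no arbitrage)

Around NZD → CAD → INR → SEK → NZD: 1 × 0.82153 × 63.135 ÷ 7.7380 × 0.14919 = 1.000011
Product ≈ 1 (deviation 0.001%, within rounding noise).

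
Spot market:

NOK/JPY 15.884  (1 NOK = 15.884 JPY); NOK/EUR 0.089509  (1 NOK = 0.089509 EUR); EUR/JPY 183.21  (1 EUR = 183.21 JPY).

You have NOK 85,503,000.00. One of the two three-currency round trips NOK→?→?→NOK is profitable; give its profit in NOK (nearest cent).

Profitable loop is NOK → EUR → JPY → NOK:
NOK 85,503,000.00 × 0.089509 = EUR 7,653,288.03
EUR 7,653,288.03 × 183.21 = JPY 1,402,158,899
JPY 1,402,158,899 ÷ 15.884 = NOK 88,274,924.42
Profit = NOK 88,274,924.42 − NOK 85,503,000.00

Profit: NOK 2,771,924.42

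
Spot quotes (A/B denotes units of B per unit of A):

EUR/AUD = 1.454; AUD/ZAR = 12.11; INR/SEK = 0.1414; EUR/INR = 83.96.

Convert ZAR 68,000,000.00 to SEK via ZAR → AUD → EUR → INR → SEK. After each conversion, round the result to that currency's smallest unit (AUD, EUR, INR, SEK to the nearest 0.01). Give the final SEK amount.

SEK 45,848,190.73

ZAR 68,000,000.00 ÷ 12.11 = AUD 5,615,194.05
AUD 5,615,194.05 ÷ 1.454 = EUR 3,861,894.12
EUR 3,861,894.12 × 83.96 = INR 324,244,630.32
INR 324,244,630.32 × 0.1414 = SEK 45,848,190.73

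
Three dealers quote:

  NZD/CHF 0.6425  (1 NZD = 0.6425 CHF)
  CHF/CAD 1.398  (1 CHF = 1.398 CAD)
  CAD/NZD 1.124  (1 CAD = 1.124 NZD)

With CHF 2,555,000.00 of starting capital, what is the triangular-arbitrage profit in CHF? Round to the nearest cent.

Profitable loop is CHF → CAD → NZD → CHF:
CHF 2,555,000.00 × 1.398 = CAD 3,571,890.00
CAD 3,571,890.00 × 1.124 = NZD 4,014,804.36
NZD 4,014,804.36 × 0.6425 = CHF 2,579,511.80
Profit = CHF 2,579,511.80 − CHF 2,555,000.00

Profit: CHF 24,511.80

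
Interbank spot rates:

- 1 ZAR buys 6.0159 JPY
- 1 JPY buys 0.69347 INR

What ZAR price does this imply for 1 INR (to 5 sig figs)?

1 INR ÷ 0.69347 = 1.44202 JPY
1.44202 JPY ÷ 6.0159 = 0.239702 ZAR

INR/ZAR = 0.23970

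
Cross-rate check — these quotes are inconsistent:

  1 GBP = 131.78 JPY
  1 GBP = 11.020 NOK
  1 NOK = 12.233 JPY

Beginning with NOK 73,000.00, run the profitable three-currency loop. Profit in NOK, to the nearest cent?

Profit: NOK 1,677.18

Profitable loop is NOK → JPY → GBP → NOK:
NOK 73,000.00 × 12.233 = JPY 893,009
JPY 893,009 ÷ 131.78 = GBP 6,776.51
GBP 6,776.51 × 11.020 = NOK 74,677.18
Profit = NOK 74,677.18 − NOK 73,000.00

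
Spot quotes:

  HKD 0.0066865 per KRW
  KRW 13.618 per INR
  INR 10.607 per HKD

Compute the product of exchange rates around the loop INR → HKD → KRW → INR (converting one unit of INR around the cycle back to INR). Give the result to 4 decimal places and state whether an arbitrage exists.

1.0354 (arbitrage exists)

Around INR → HKD → KRW → INR: 1 ÷ 10.607 ÷ 0.0066865 ÷ 13.618 = 1.035369
Product > 1; profitable direction is INR → HKD → KRW → INR.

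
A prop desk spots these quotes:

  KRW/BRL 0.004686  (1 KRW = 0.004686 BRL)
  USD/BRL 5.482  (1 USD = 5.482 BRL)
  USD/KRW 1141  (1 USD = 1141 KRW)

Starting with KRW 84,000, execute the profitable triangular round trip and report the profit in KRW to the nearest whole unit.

Profitable loop is KRW → USD → BRL → KRW:
KRW 84,000 ÷ 1141 = USD 73.62
USD 73.62 × 5.482 = BRL 403.58
BRL 403.58 ÷ 0.004686 = KRW 86,125
Profit = KRW 86,125 − KRW 84,000

Profit: KRW 2,125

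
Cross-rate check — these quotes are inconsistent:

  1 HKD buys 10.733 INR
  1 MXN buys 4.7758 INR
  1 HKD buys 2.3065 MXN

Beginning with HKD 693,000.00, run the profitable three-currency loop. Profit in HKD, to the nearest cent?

Profit: HKD 18,232.67

Profitable loop is HKD → MXN → INR → HKD:
HKD 693,000.00 × 2.3065 = MXN 1,598,404.50
MXN 1,598,404.50 × 4.7758 = INR 7,633,660.21
INR 7,633,660.21 ÷ 10.733 = HKD 711,232.67
Profit = HKD 711,232.67 − HKD 693,000.00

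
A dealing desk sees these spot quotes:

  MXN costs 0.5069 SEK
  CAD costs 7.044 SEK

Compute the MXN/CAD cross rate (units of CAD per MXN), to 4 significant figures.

MXN/CAD = 0.07196

1 MXN × 0.5069 = 0.5069 SEK
0.5069 SEK ÷ 7.044 = 0.071962 CAD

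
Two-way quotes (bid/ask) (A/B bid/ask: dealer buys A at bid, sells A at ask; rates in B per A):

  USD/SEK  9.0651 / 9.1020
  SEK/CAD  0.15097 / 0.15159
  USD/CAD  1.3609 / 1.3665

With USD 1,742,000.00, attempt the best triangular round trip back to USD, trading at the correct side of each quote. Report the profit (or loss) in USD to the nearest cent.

Net profit: USD 2,623.70

Best loop USD → SEK → CAD → USD:
USD 1,742,000.00 × 9.0651 (sell USD at bid) = SEK 15,791,404.20
SEK 15,791,404.20 × 0.15097 (sell SEK at bid) = CAD 2,384,028.29
CAD 2,384,028.29 ÷ 1.3665 (buy USD at ask) = USD 1,744,623.70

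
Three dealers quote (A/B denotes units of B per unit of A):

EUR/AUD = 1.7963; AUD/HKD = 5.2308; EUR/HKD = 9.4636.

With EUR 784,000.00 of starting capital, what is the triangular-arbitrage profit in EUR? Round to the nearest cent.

Profitable loop is EUR → HKD → AUD → EUR:
EUR 784,000.00 × 9.4636 = HKD 7,419,462.40
HKD 7,419,462.40 ÷ 5.2308 = AUD 1,418,418.29
AUD 1,418,418.29 ÷ 1.7963 = EUR 789,633.30
Profit = EUR 789,633.30 − EUR 784,000.00

Profit: EUR 5,633.30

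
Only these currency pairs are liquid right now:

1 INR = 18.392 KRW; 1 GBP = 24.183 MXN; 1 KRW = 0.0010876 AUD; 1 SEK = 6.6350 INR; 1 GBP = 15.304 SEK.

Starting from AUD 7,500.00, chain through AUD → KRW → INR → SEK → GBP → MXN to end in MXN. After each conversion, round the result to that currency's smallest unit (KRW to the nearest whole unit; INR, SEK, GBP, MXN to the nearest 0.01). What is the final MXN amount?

AUD 7,500.00 ÷ 0.0010876 = KRW 6,895,918
KRW 6,895,918 ÷ 18.392 = INR 374,941.17
INR 374,941.17 ÷ 6.6350 = SEK 56,509.60
SEK 56,509.60 ÷ 15.304 = GBP 3,692.47
GBP 3,692.47 × 24.183 = MXN 89,295.00

MXN 89,295.00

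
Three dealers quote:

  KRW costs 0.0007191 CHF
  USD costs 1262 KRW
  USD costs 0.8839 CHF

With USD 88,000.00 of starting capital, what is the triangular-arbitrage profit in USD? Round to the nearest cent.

Profitable loop is USD → KRW → CHF → USD:
USD 88,000.00 × 1262 = KRW 111,056,000
KRW 111,056,000 × 0.0007191 = CHF 79,860.37
CHF 79,860.37 ÷ 0.8839 = USD 90,350.01
Profit = USD 90,350.01 − USD 88,000.00

Profit: USD 2,350.01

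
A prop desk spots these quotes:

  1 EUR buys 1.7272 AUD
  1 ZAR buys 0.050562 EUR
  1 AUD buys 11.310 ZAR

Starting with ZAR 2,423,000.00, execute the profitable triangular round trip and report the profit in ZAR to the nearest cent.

Profit: ZAR 30,149.05

Profitable loop is ZAR → AUD → EUR → ZAR:
ZAR 2,423,000.00 ÷ 11.310 = AUD 214,235.19
AUD 214,235.19 ÷ 1.7272 = EUR 124,036.12
EUR 124,036.12 ÷ 0.050562 = ZAR 2,453,149.05
Profit = ZAR 2,453,149.05 − ZAR 2,423,000.00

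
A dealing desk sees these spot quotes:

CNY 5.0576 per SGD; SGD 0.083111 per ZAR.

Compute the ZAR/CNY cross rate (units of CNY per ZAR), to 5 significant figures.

ZAR/CNY = 0.42034

1 ZAR × 0.083111 = 0.083111 SGD
0.083111 SGD × 5.0576 = 0.420342 CNY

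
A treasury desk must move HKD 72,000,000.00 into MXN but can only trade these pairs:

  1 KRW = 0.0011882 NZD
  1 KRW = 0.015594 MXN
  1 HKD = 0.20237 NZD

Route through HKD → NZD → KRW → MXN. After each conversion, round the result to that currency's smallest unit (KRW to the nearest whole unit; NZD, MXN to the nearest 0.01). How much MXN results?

HKD 72,000,000.00 × 0.20237 = NZD 14,570,640.00
NZD 14,570,640.00 ÷ 0.0011882 = KRW 12,262,784,043
KRW 12,262,784,043 × 0.015594 = MXN 191,225,854.37

MXN 191,225,854.37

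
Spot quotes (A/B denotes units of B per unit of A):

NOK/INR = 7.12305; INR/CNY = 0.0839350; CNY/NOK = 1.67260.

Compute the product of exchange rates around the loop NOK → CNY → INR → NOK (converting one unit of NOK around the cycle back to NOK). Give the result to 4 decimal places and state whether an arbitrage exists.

1.0000 (no arbitrage)

Around NOK → CNY → INR → NOK: 1 ÷ 1.67260 ÷ 0.0839350 ÷ 7.12305 = 0.999997
Product ≈ 1 (deviation 0.000%, within rounding noise).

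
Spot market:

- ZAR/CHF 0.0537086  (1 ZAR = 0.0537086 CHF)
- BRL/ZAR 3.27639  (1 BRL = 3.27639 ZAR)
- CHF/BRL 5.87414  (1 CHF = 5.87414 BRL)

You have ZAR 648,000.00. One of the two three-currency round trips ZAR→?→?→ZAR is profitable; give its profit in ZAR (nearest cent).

Profit: ZAR 21,820.94

Profitable loop is ZAR → CHF → BRL → ZAR:
ZAR 648,000.00 × 0.0537086 = CHF 34,803.17
CHF 34,803.17 × 5.87414 = BRL 204,438.71
BRL 204,438.71 × 3.27639 = ZAR 669,820.94
Profit = ZAR 669,820.94 − ZAR 648,000.00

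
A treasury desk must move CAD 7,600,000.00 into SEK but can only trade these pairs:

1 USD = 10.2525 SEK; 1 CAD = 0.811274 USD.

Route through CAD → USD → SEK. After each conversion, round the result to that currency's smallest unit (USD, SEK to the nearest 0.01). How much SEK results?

SEK 63,213,658.81

CAD 7,600,000.00 × 0.811274 = USD 6,165,682.40
USD 6,165,682.40 × 10.2525 = SEK 63,213,658.81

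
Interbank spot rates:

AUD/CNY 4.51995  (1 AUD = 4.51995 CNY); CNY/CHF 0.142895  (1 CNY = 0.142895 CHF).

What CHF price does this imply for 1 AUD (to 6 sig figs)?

1 AUD × 4.51995 = 4.51995 CNY
4.51995 CNY × 0.142895 = 0.645878 CHF

AUD/CHF = 0.645878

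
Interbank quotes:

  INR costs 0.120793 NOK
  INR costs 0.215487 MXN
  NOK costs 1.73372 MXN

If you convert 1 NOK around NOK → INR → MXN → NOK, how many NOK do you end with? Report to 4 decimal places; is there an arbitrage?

1.0290 (arbitrage exists)

Around NOK → INR → MXN → NOK: 1 ÷ 0.120793 × 0.215487 ÷ 1.73372 = 1.028964
Product > 1; profitable direction is NOK → INR → MXN → NOK.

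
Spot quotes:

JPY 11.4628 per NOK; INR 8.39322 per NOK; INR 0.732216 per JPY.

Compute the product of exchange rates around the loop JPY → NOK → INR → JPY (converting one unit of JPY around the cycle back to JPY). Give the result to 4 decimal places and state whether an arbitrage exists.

1.0000 (no arbitrage)

Around JPY → NOK → INR → JPY: 1 ÷ 11.4628 × 8.39322 ÷ 0.732216 = 0.999997
Product ≈ 1 (deviation 0.000%, within rounding noise).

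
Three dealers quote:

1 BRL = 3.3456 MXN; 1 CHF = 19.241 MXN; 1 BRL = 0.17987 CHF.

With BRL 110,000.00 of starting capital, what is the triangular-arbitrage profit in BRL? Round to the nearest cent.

Profitable loop is BRL → CHF → MXN → BRL:
BRL 110,000.00 × 0.17987 = CHF 19,785.70
CHF 19,785.70 × 19.241 = MXN 380,696.65
MXN 380,696.65 ÷ 3.3456 = BRL 113,790.25
Profit = BRL 113,790.25 − BRL 110,000.00

Profit: BRL 3,790.25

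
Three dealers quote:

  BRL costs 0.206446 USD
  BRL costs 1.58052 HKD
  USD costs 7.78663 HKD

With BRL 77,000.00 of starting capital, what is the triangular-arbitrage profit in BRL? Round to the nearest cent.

Profit: BRL 1,315.32

Profitable loop is BRL → USD → HKD → BRL:
BRL 77,000.00 × 0.206446 = USD 15,896.34
USD 15,896.34 × 7.78663 = HKD 123,778.93
HKD 123,778.93 ÷ 1.58052 = BRL 78,315.32
Profit = BRL 78,315.32 − BRL 77,000.00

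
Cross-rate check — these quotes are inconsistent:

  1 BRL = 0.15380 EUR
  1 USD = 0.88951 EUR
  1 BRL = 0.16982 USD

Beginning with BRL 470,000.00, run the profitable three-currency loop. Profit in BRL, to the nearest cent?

Profitable loop is BRL → EUR → USD → BRL:
BRL 470,000.00 × 0.15380 = EUR 72,286.00
EUR 72,286.00 ÷ 0.88951 = USD 81,264.97
USD 81,264.97 ÷ 0.16982 = BRL 478,535.90
Profit = BRL 478,535.90 − BRL 470,000.00

Profit: BRL 8,535.90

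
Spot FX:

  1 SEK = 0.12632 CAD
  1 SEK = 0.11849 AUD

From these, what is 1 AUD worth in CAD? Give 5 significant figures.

AUD/CAD = 1.0661

1 AUD ÷ 0.11849 = 8.43953 SEK
8.43953 SEK × 0.12632 = 1.06608 CAD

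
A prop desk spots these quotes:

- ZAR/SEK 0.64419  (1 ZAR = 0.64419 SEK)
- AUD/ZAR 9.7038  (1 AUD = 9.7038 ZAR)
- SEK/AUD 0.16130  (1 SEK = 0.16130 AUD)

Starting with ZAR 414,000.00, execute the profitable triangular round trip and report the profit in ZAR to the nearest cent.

Profit: ZAR 3,436.60

Profitable loop is ZAR → SEK → AUD → ZAR:
ZAR 414,000.00 × 0.64419 = SEK 266,694.66
SEK 266,694.66 × 0.16130 = AUD 43,017.85
AUD 43,017.85 × 9.7038 = ZAR 417,436.60
Profit = ZAR 417,436.60 − ZAR 414,000.00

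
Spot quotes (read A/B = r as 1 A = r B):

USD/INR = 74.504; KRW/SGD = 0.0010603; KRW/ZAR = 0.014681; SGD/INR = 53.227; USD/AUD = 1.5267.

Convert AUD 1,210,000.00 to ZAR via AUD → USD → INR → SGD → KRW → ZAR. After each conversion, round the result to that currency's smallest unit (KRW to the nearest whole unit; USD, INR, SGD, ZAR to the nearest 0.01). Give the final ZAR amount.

ZAR 15,360,527.86

AUD 1,210,000.00 ÷ 1.5267 = USD 792,559.11
USD 792,559.11 × 74.504 = INR 59,048,823.93
INR 59,048,823.93 ÷ 53.227 = SGD 1,109,377.27
SGD 1,109,377.27 ÷ 0.0010603 = KRW 1,046,286,211
KRW 1,046,286,211 × 0.014681 = ZAR 15,360,527.86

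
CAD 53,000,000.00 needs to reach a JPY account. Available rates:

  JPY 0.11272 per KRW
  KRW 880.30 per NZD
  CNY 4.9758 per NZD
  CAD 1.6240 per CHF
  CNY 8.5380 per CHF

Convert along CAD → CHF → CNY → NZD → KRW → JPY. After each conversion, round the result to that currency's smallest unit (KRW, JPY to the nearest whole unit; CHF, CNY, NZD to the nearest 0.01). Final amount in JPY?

JPY 5,556,671,992

CAD 53,000,000.00 ÷ 1.6240 = CHF 32,635,467.98
CHF 32,635,467.98 × 8.5380 = CNY 278,641,625.61
CNY 278,641,625.61 ÷ 4.9758 = NZD 55,999,362.03
NZD 55,999,362.03 × 880.30 = KRW 49,296,238,395
KRW 49,296,238,395 × 0.11272 = JPY 5,556,671,992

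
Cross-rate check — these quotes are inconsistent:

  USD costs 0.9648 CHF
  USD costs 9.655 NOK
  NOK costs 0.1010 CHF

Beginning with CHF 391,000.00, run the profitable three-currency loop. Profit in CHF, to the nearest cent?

Profit: CHF 4,196.52

Profitable loop is CHF → USD → NOK → CHF:
CHF 391,000.00 ÷ 0.9648 = USD 405,265.34
USD 405,265.34 × 9.655 = NOK 3,912,836.86
NOK 3,912,836.86 × 0.1010 = CHF 395,196.52
Profit = CHF 395,196.52 − CHF 391,000.00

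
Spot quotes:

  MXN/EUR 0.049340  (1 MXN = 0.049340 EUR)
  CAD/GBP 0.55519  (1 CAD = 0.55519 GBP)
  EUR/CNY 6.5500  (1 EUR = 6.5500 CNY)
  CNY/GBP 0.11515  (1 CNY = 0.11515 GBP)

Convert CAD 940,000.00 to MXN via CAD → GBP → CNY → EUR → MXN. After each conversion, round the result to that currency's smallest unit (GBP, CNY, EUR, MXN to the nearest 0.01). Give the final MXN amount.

CAD 940,000.00 × 0.55519 = GBP 521,878.60
GBP 521,878.60 ÷ 0.11515 = CNY 4,532,163.27
CNY 4,532,163.27 ÷ 6.5500 = EUR 691,933.32
EUR 691,933.32 ÷ 0.049340 = MXN 14,023,780.30

MXN 14,023,780.30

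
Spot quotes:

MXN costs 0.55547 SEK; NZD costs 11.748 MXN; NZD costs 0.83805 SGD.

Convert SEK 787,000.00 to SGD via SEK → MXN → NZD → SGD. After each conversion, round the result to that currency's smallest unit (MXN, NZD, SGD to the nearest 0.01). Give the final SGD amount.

SGD 101,069.50

SEK 787,000.00 ÷ 0.55547 = MXN 1,416,818.19
MXN 1,416,818.19 ÷ 11.748 = NZD 120,600.80
NZD 120,600.80 × 0.83805 = SGD 101,069.50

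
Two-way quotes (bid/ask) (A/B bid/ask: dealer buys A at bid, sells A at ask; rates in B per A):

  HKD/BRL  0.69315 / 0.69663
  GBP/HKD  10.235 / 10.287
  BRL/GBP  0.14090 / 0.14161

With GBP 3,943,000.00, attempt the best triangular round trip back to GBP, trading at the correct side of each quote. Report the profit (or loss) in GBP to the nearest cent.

Best loop GBP → HKD → BRL → GBP:
GBP 3,943,000.00 × 10.235 (sell GBP at bid) = HKD 40,356,605.00
HKD 40,356,605.00 × 0.69315 (sell HKD at bid) = BRL 27,973,180.76
BRL 27,973,180.76 × 0.14090 (sell BRL at bid) = GBP 3,941,421.17

Net result: GBP -1,578.83 (no profitable arbitrage after spreads)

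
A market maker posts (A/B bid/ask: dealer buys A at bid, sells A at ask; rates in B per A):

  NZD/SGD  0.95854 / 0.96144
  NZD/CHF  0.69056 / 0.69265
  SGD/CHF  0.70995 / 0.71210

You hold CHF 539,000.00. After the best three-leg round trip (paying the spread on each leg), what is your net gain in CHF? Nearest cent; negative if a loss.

Net profit: CHF 4,659.54

Best loop CHF → SGD → NZD → CHF:
CHF 539,000.00 ÷ 0.71210 (buy SGD at ask) = SGD 756,916.16
SGD 756,916.16 ÷ 0.96144 (buy NZD at ask) = NZD 787,273.43
NZD 787,273.43 × 0.69056 (sell NZD at bid) = CHF 543,659.54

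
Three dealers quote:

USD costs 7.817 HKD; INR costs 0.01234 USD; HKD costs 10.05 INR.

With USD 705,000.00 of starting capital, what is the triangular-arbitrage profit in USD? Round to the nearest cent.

Profit: USD 22,223.30

Profitable loop is USD → INR → HKD → USD:
USD 705,000.00 ÷ 0.01234 = INR 57,131,280.39
INR 57,131,280.39 ÷ 10.05 = HKD 5,684,704.52
HKD 5,684,704.52 ÷ 7.817 = USD 727,223.30
Profit = USD 727,223.30 − USD 705,000.00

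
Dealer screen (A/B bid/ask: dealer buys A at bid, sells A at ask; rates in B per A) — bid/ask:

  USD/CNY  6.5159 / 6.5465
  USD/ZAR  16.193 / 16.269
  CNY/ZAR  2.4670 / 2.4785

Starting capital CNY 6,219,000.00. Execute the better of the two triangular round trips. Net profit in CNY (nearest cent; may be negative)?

Best loop CNY → USD → ZAR → CNY:
CNY 6,219,000.00 ÷ 6.5465 (buy USD at ask) = USD 949,973.27
USD 949,973.27 × 16.193 (sell USD at bid) = ZAR 15,382,917.13
ZAR 15,382,917.13 ÷ 2.4785 (buy CNY at ask) = CNY 6,206,543.12

Net result: CNY -12,456.88 (no profitable arbitrage after spreads)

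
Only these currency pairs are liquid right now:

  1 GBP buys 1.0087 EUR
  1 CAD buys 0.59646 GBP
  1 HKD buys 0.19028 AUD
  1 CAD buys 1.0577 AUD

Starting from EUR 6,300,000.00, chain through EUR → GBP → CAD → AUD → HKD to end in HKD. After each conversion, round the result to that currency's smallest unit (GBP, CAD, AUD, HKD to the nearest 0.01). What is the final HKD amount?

EUR 6,300,000.00 ÷ 1.0087 = GBP 6,245,662.73
GBP 6,245,662.73 ÷ 0.59646 = CAD 10,471,218.07
CAD 10,471,218.07 × 1.0577 = AUD 11,075,407.35
AUD 11,075,407.35 ÷ 0.19028 = HKD 58,205,840.60

HKD 58,205,840.60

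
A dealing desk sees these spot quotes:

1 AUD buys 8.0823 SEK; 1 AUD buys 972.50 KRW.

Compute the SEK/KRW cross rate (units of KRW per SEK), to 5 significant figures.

1 SEK ÷ 8.0823 = 0.123727 AUD
0.123727 AUD × 972.50 = 120.325 KRW

SEK/KRW = 120.32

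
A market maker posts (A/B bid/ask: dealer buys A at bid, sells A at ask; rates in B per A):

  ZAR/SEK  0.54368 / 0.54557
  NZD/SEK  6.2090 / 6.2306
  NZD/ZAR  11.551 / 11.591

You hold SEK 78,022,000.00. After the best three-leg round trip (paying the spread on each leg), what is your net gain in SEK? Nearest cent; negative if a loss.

Net profit: SEK 619,203.11

Best loop SEK → NZD → ZAR → SEK:
SEK 78,022,000.00 ÷ 6.2306 (buy NZD at ask) = NZD 12,522,389.50
NZD 12,522,389.50 × 11.551 (sell NZD at bid) = ZAR 144,646,121.08
ZAR 144,646,121.08 × 0.54368 (sell ZAR at bid) = SEK 78,641,203.11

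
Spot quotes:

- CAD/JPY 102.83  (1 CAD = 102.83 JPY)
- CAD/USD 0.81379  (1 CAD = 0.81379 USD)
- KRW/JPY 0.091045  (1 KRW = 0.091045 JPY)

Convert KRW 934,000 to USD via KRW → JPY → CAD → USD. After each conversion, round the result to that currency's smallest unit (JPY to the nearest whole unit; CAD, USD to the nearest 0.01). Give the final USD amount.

KRW 934,000 × 0.091045 = JPY 85,036
JPY 85,036 ÷ 102.83 = CAD 826.96
CAD 826.96 × 0.81379 = USD 672.97

USD 672.97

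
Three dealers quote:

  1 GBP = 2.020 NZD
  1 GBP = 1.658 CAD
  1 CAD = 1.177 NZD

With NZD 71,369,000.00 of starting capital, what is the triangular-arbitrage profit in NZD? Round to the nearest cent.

Profit: NZD 2,506,424.94

Profitable loop is NZD → CAD → GBP → NZD:
NZD 71,369,000.00 ÷ 1.177 = CAD 60,636,363.64
CAD 60,636,363.64 ÷ 1.658 = GBP 36,571,992.54
GBP 36,571,992.54 × 2.020 = NZD 73,875,424.94
Profit = NZD 73,875,424.94 − NZD 71,369,000.00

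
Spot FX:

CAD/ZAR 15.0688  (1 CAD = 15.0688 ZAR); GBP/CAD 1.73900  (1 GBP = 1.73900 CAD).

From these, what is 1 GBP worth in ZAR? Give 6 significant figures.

GBP/ZAR = 26.2046

1 GBP × 1.73900 = 1.739 CAD
1.739 CAD × 15.0688 = 26.2046 ZAR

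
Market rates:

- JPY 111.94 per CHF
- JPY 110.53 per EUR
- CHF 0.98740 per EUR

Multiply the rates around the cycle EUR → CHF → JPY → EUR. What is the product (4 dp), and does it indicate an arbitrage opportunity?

1.0000 (no arbitrage)

Around EUR → CHF → JPY → EUR: 1 × 0.98740 × 111.94 ÷ 110.53 = 0.999996
Product ≈ 1 (deviation 0.000%, within rounding noise).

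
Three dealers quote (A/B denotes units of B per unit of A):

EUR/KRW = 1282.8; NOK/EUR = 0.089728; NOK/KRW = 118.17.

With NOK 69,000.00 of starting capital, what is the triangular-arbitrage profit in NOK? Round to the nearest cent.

Profit: NOK 1,838.51

Profitable loop is NOK → KRW → EUR → NOK:
NOK 69,000.00 × 118.17 = KRW 8,153,730
KRW 8,153,730 ÷ 1282.8 = EUR 6,356.20
EUR 6,356.20 ÷ 0.089728 = NOK 70,838.51
Profit = NOK 70,838.51 − NOK 69,000.00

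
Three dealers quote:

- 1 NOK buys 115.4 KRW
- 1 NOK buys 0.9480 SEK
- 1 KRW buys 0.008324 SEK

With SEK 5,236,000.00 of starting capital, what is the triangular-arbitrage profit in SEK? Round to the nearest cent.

Profit: SEK 69,534.96

Profitable loop is SEK → NOK → KRW → SEK:
SEK 5,236,000.00 ÷ 0.9480 = NOK 5,523,206.75
NOK 5,523,206.75 × 115.4 = KRW 637,378,059
KRW 637,378,059 × 0.008324 = SEK 5,305,534.96
Profit = SEK 5,305,534.96 − SEK 5,236,000.00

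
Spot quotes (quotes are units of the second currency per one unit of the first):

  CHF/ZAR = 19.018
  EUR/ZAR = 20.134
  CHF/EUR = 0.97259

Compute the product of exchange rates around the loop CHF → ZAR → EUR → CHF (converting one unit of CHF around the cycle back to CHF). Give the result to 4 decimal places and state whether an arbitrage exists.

0.9712 (arbitrage exists)

Around CHF → ZAR → EUR → CHF: 1 × 19.018 ÷ 20.134 ÷ 0.97259 = 0.971192
Product < 1; profitable direction is CHF → EUR → ZAR → CHF.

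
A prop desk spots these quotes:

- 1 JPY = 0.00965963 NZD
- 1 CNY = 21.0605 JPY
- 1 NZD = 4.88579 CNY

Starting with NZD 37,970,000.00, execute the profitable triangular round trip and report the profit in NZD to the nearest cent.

Profit: NZD 231,167.12

Profitable loop is NZD → JPY → CNY → NZD:
NZD 37,970,000.00 ÷ 0.00965963 = JPY 3,930,792,380
JPY 3,930,792,380 ÷ 21.0605 = CNY 186,642,880.29
CNY 186,642,880.29 ÷ 4.88579 = NZD 38,201,167.12
Profit = NZD 38,201,167.12 − NZD 37,970,000.00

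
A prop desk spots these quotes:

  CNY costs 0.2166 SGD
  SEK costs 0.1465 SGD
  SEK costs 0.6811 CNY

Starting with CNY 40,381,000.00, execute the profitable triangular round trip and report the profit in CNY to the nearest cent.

Profitable loop is CNY → SGD → SEK → CNY:
CNY 40,381,000.00 × 0.2166 = SGD 8,746,524.60
SGD 8,746,524.60 ÷ 0.1465 = SEK 59,703,239.59
SEK 59,703,239.59 × 0.6811 = CNY 40,663,876.49
Profit = CNY 40,663,876.49 − CNY 40,381,000.00

Profit: CNY 282,876.49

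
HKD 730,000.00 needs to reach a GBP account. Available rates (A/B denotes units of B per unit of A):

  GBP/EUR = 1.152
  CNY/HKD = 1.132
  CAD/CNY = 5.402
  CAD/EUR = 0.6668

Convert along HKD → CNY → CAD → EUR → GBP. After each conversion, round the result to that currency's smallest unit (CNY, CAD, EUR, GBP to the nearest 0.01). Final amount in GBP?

GBP 69,097.92

HKD 730,000.00 ÷ 1.132 = CNY 644,876.33
CNY 644,876.33 ÷ 5.402 = CAD 119,377.33
CAD 119,377.33 × 0.6668 = EUR 79,600.80
EUR 79,600.80 ÷ 1.152 = GBP 69,097.92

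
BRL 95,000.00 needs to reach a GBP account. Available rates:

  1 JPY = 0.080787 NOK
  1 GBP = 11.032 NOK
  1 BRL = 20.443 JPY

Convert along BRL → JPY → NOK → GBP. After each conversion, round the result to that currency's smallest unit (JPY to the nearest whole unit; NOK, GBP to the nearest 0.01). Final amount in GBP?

BRL 95,000.00 × 20.443 = JPY 1,942,085
JPY 1,942,085 × 0.080787 = NOK 156,895.22
NOK 156,895.22 ÷ 11.032 = GBP 14,221.83

GBP 14,221.83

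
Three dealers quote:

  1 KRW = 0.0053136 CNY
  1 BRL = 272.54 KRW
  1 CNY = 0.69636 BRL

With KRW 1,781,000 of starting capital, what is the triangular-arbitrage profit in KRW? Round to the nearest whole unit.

Profit: KRW 15,043

Profitable loop is KRW → CNY → BRL → KRW:
KRW 1,781,000 × 0.0053136 = CNY 9,463.52
CNY 9,463.52 × 0.69636 = BRL 6,590.02
BRL 6,590.02 × 272.54 = KRW 1,796,043
Profit = KRW 1,796,043 − KRW 1,781,000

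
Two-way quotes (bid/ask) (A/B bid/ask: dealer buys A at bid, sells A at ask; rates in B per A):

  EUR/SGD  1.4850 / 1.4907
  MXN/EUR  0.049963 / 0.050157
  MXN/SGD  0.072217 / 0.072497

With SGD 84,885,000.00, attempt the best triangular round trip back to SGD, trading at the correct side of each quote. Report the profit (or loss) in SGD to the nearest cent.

Net profit: SGD 1,988,211.91

Best loop SGD → MXN → EUR → SGD:
SGD 84,885,000.00 ÷ 0.072497 (buy MXN at ask) = MXN 1,170,876,036.25
MXN 1,170,876,036.25 × 0.049963 (sell MXN at bid) = EUR 58,500,479.40
EUR 58,500,479.40 × 1.4850 (sell EUR at bid) = SGD 86,873,211.91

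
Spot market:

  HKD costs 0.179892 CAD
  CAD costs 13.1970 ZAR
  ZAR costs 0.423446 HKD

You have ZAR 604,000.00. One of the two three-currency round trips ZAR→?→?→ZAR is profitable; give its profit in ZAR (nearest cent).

Profit: ZAR 3,186.41

Profitable loop is ZAR → HKD → CAD → ZAR:
ZAR 604,000.00 × 0.423446 = HKD 255,761.38
HKD 255,761.38 × 0.179892 = CAD 46,009.43
CAD 46,009.43 × 13.1970 = ZAR 607,186.41
Profit = ZAR 607,186.41 − ZAR 604,000.00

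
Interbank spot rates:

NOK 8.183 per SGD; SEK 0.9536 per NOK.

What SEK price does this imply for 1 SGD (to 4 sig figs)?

SGD/SEK = 7.803

1 SGD × 8.183 = 8.183 NOK
8.183 NOK × 0.9536 = 7.80331 SEK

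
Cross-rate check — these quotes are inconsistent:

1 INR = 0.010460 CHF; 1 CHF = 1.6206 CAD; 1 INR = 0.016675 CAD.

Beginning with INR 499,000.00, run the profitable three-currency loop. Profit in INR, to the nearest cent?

Profit: INR 8,273.55

Profitable loop is INR → CHF → CAD → INR:
INR 499,000.00 × 0.010460 = CHF 5,219.54
CHF 5,219.54 × 1.6206 = CAD 8,458.79
CAD 8,458.79 ÷ 0.016675 = INR 507,273.55
Profit = INR 507,273.55 − INR 499,000.00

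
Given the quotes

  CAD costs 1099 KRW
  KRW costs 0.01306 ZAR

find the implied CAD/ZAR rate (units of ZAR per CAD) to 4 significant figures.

CAD/ZAR = 14.35

1 CAD × 1099 = 1099 KRW
1099 KRW × 0.01306 = 14.3529 ZAR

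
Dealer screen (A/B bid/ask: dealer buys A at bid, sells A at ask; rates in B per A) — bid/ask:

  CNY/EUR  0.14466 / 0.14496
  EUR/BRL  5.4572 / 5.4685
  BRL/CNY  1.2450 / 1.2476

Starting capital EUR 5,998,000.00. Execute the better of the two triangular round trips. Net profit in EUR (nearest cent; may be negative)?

Net profit: EUR 66,775.07

Best loop EUR → CNY → BRL → EUR:
EUR 5,998,000.00 ÷ 0.14496 (buy CNY at ask) = CNY 41,376,931.57
CNY 41,376,931.57 ÷ 1.2476 (buy BRL at ask) = BRL 33,165,222.48
BRL 33,165,222.48 ÷ 5.4685 (buy EUR at ask) = EUR 6,064,775.07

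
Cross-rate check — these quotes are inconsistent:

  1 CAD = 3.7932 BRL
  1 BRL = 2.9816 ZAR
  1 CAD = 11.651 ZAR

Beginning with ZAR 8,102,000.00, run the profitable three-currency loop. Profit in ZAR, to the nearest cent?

Profit: ZAR 244,421.62

Profitable loop is ZAR → BRL → CAD → ZAR:
ZAR 8,102,000.00 ÷ 2.9816 = BRL 2,717,332.98
BRL 2,717,332.98 ÷ 3.7932 = CAD 716,369.55
CAD 716,369.55 × 11.651 = ZAR 8,346,421.62
Profit = ZAR 8,346,421.62 − ZAR 8,102,000.00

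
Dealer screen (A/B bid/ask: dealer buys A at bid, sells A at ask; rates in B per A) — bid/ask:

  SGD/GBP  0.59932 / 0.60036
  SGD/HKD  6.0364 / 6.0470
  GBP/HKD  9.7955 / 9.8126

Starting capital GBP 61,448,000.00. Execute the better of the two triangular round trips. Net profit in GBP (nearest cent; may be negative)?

Net profit: GBP 1,515,653.17

Best loop GBP → SGD → HKD → GBP:
GBP 61,448,000.00 ÷ 0.60036 (buy SGD at ask) = SGD 102,351,922.18
SGD 102,351,922.18 × 6.0364 (sell SGD at bid) = HKD 617,837,143.05
HKD 617,837,143.05 ÷ 9.8126 (buy GBP at ask) = GBP 62,963,653.17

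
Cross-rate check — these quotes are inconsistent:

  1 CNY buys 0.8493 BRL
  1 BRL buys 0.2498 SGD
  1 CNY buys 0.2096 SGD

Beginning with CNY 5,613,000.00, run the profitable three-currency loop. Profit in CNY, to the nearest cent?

Profit: CNY 68,425.58

Profitable loop is CNY → BRL → SGD → CNY:
CNY 5,613,000.00 × 0.8493 = BRL 4,767,120.90
BRL 4,767,120.90 × 0.2498 = SGD 1,190,826.80
SGD 1,190,826.80 ÷ 0.2096 = CNY 5,681,425.58
Profit = CNY 5,681,425.58 − CNY 5,613,000.00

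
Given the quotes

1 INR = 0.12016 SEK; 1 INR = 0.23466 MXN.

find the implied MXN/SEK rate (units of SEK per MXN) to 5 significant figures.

MXN/SEK = 0.51206

1 MXN ÷ 0.23466 = 4.26148 INR
4.26148 INR × 0.12016 = 0.51206 SEK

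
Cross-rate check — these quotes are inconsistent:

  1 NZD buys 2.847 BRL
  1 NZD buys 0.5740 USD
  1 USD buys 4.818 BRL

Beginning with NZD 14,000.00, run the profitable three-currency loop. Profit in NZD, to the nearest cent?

Profit: NZD 412.42

Profitable loop is NZD → BRL → USD → NZD:
NZD 14,000.00 × 2.847 = BRL 39,858.00
BRL 39,858.00 ÷ 4.818 = USD 8,272.73
USD 8,272.73 ÷ 0.5740 = NZD 14,412.42
Profit = NZD 14,412.42 − NZD 14,000.00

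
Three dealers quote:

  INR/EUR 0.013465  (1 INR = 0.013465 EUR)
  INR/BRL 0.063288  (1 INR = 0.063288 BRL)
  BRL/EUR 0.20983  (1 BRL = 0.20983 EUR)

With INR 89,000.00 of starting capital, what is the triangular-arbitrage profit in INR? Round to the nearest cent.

Profitable loop is INR → EUR → BRL → INR:
INR 89,000.00 × 0.013465 = EUR 1,198.38
EUR 1,198.38 ÷ 0.20983 = BRL 5,711.22
BRL 5,711.22 ÷ 0.063288 = INR 90,241.73
Profit = INR 90,241.73 − INR 89,000.00

Profit: INR 1,241.73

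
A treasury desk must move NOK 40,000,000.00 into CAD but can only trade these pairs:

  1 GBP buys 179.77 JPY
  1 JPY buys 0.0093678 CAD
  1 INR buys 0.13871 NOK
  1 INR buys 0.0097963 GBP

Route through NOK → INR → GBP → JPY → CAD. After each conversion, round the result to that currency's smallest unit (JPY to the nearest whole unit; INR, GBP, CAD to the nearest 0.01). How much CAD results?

NOK 40,000,000.00 ÷ 0.13871 = INR 288,371,422.39
INR 288,371,422.39 × 0.0097963 = GBP 2,824,972.97
GBP 2,824,972.97 × 179.77 = JPY 507,845,391
JPY 507,845,391 × 0.0093678 = CAD 4,757,394.05

CAD 4,757,394.05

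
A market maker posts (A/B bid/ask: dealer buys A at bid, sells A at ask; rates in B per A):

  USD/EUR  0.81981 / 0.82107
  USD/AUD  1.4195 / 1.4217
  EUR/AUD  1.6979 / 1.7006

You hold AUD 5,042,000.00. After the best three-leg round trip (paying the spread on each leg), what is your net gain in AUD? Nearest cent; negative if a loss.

Best loop AUD → EUR → USD → AUD:
AUD 5,042,000.00 ÷ 1.7006 (buy EUR at ask) = EUR 2,964,835.94
EUR 2,964,835.94 ÷ 0.82107 (buy USD at ask) = USD 3,610,941.75
USD 3,610,941.75 × 1.4195 (sell USD at bid) = AUD 5,125,731.81

Net profit: AUD 83,731.81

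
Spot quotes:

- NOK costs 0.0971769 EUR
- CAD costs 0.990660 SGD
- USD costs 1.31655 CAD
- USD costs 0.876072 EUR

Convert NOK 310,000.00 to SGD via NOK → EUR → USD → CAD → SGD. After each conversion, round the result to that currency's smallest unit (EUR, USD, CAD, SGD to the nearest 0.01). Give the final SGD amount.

SGD 44,848.40

NOK 310,000.00 × 0.0971769 = EUR 30,124.84
EUR 30,124.84 ÷ 0.876072 = USD 34,386.26
USD 34,386.26 × 1.31655 = CAD 45,271.23
CAD 45,271.23 × 0.990660 = SGD 44,848.40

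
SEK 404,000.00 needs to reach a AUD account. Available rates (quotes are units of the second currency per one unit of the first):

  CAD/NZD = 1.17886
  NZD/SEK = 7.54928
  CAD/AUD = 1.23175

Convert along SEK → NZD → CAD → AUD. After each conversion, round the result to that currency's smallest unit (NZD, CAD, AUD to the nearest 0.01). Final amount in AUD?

AUD 55,916.02

SEK 404,000.00 ÷ 7.54928 = NZD 53,515.04
NZD 53,515.04 ÷ 1.17886 = CAD 45,395.59
CAD 45,395.59 × 1.23175 = AUD 55,916.02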